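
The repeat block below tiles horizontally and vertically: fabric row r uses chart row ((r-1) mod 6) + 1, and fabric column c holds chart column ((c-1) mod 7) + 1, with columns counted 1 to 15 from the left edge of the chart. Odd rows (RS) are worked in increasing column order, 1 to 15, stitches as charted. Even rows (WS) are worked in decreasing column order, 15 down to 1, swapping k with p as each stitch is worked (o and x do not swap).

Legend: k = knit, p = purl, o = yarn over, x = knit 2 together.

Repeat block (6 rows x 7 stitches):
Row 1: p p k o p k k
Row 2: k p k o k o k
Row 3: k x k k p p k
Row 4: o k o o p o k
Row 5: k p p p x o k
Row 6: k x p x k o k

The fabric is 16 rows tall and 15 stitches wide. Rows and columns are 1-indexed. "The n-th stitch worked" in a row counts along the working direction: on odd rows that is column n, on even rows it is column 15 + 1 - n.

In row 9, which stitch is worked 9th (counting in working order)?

For row 9: chart row = ((9-1) mod 6) + 1 = 3; this is a RS (odd) row.
Chart row 3 tiled across columns 1-15: k x k k p p k k x k k p p k k
Right side: take the tiled row as-is (worked left to right from column 1).
Stitch 9 in working order -> x

== STITCH ==
x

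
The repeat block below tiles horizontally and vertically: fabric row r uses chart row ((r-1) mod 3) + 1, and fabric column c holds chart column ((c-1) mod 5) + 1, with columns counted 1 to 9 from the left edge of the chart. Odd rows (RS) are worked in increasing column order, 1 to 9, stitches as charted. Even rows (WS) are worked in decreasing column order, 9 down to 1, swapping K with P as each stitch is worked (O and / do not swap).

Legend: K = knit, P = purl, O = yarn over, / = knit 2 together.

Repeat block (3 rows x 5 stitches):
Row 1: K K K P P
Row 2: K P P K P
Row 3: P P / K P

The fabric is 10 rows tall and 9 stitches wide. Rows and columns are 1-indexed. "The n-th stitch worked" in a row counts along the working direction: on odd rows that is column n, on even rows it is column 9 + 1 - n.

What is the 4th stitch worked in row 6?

Stitch:
K

Derivation:
Row 6: (6-1) mod 3 = 2, so use chart row 3. Even row -> WS.
Chart row 3 tiled across columns 1-9: P P / K P P P / K
WS: work from column 9 back to column 1 (reverse the tiled row), swapping K<->P (O and / unchanged).
Row 6 as worked: P / K K K P / K K
Stitch 4 in working order -> K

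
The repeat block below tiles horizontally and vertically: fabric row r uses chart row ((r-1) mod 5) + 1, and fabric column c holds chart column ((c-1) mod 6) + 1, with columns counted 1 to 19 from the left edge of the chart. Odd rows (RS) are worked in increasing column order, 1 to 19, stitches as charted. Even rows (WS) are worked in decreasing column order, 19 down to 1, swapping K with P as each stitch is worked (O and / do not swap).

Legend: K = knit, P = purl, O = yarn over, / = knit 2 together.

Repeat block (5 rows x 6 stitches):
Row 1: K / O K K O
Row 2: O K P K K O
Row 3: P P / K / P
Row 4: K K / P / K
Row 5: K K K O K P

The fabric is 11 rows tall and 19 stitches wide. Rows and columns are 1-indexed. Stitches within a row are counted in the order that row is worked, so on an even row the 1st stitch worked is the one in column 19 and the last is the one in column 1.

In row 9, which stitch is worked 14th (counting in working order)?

For row 9: chart row = ((9-1) mod 5) + 1 = 4; this is a RS (odd) row.
Chart row 4 tiled across columns 1-19: K K / P / K K K / P / K K K / P / K K
Right side: take the tiled row as-is (worked left to right from column 1).
Counting 14 along the worked row gives K.

== STITCH ==
K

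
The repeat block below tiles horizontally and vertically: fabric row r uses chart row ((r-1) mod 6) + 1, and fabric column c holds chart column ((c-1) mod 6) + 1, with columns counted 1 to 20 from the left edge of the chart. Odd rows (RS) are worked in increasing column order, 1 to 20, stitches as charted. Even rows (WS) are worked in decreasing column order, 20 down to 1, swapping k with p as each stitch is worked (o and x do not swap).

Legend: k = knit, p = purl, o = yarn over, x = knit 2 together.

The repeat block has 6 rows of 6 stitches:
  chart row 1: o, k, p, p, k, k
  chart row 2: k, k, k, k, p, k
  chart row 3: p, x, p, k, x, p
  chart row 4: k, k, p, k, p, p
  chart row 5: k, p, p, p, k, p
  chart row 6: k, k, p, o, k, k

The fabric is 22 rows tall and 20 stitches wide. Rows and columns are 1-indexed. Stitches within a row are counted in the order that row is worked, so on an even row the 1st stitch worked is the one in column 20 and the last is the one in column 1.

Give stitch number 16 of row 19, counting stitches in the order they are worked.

For row 19: chart row = ((19-1) mod 6) + 1 = 1; this is a RS (odd) row.
Chart row 1 tiled across columns 1-20: o k p p k k o k p p k k o k p p k k o k
RS: work column 1 to column 20, symbols as charted — the tiled row is the row as worked.
The 16th stitch worked is p.

Result:
p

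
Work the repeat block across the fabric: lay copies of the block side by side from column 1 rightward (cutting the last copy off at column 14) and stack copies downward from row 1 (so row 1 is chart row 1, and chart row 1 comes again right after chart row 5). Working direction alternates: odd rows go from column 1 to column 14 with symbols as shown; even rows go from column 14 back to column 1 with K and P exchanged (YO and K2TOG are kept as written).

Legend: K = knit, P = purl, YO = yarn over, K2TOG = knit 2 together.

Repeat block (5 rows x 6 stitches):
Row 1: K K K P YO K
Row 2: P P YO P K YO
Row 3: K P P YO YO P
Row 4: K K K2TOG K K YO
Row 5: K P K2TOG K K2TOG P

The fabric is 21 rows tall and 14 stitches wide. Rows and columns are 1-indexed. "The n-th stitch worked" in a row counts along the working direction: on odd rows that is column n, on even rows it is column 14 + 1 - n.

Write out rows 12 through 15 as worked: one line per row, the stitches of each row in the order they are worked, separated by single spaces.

Row 12: chart row 2, WS - tiled (columns 1-14): P P YO P K YO P P YO P K YO P P; work from column 14 back to 1 with K<->P swapped.
Row 13: chart row 3, RS - tile across columns 1-14 and work as-is.
Row 14: chart row 4, WS - tiled (columns 1-14): K K K2TOG K K YO K K K2TOG K K YO K K; work from column 14 back to 1 with K<->P swapped.
Row 15: chart row 5, RS - tile across columns 1-14 and work as-is.

== ROWS AS WORKED ==
K K YO P K YO K K YO P K YO K K
K P P YO YO P K P P YO YO P K P
P P YO P P K2TOG P P YO P P K2TOG P P
K P K2TOG K K2TOG P K P K2TOG K K2TOG P K P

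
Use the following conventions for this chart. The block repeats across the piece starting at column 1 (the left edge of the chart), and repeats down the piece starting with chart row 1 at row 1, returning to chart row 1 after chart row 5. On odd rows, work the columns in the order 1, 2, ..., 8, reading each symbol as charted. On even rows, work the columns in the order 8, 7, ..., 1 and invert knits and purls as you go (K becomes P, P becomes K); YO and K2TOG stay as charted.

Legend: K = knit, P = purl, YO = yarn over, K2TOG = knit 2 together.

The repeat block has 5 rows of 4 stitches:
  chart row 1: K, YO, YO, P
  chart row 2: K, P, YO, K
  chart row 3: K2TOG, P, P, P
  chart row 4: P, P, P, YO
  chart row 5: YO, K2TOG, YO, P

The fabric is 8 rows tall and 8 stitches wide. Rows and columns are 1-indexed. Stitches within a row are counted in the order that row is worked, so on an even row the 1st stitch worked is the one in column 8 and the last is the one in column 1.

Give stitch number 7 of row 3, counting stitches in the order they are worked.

Row 3: (3-1) mod 5 = 2, so use chart row 3. Odd row -> RS.
Chart row 3 tiled across columns 1-8: K2TOG P P P K2TOG P P P
RS row: no reversal, no swap; stitch n worked = column n.
The 7th stitch worked is P.

== STITCH ==
P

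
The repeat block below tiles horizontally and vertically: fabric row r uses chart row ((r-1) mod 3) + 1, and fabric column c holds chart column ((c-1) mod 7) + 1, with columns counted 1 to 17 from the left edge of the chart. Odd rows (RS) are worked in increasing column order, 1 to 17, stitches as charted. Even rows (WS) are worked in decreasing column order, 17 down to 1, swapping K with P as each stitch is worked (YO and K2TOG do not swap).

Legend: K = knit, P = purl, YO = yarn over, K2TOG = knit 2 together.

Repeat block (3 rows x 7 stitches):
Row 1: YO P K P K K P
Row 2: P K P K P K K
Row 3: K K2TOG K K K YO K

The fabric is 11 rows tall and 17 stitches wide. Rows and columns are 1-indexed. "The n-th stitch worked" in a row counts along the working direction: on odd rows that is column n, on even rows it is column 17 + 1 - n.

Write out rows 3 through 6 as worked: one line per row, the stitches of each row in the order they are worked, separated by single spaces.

Result:
K K2TOG K K K YO K K K2TOG K K K YO K K K2TOG K
P K YO K P P K P K YO K P P K P K YO
P K P K P K K P K P K P K K P K P
P K2TOG P P YO P P P K2TOG P P YO P P P K2TOG P

Derivation:
Row 3: chart row 3, RS - tile across columns 1-17 and work as-is.
Row 4: chart row 1, WS - tiled (columns 1-17): YO P K P K K P YO P K P K K P YO P K; work from column 17 back to 1 with K<->P swapped.
Row 5: chart row 2, RS - tile across columns 1-17 and work as-is.
Row 6: chart row 3, WS - tiled (columns 1-17): K K2TOG K K K YO K K K2TOG K K K YO K K K2TOG K; work from column 17 back to 1 with K<->P swapped.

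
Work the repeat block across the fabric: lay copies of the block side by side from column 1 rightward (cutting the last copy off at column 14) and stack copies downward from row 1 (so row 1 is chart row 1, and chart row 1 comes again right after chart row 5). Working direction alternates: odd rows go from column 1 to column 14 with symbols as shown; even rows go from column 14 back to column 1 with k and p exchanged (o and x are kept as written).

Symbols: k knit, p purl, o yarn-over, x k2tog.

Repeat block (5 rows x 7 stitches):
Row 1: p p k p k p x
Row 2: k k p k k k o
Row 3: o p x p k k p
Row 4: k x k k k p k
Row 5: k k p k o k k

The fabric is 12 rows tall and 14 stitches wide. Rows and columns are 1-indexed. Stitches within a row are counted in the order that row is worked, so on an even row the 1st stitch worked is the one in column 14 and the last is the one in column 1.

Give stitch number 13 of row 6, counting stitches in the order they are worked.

== STITCH ==
k

Derivation:
Row 6: (6-1) mod 5 = 0, so use chart row 1. Even row -> WS.
Chart row 1 tiled across columns 1-14: p p k p k p x p p k p k p x
WS row: flip the tiled sequence (start at column 14) and apply k<->p; o and x stay.
Row 6 as worked: x k p k p k k x k p k p k k
Stitch 13 in working order -> k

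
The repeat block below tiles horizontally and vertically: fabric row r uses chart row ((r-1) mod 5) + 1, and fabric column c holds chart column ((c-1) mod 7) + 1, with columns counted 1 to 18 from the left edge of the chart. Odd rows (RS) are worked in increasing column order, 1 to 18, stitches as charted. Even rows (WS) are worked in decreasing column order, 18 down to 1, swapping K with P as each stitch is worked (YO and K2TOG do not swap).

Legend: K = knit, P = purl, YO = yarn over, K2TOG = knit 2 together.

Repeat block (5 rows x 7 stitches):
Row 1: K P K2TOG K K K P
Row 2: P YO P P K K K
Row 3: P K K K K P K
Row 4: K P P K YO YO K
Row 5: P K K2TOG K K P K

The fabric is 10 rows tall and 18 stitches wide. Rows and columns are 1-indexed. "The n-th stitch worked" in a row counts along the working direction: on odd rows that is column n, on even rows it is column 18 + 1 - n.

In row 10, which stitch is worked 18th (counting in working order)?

Stitch:
K

Derivation:
Row 10: (10-1) mod 5 = 4, so use chart row 5. Even row -> WS.
Chart row 5 tiled across columns 1-18: P K K2TOG K K P K P K K2TOG K K P K P K K2TOG K
WS row: flip the tiled sequence (start at column 18) and apply K<->P; YO and K2TOG stay.
Row 10 as worked: P K2TOG P K P K P P K2TOG P K P K P P K2TOG P K
Stitch 18 in working order -> K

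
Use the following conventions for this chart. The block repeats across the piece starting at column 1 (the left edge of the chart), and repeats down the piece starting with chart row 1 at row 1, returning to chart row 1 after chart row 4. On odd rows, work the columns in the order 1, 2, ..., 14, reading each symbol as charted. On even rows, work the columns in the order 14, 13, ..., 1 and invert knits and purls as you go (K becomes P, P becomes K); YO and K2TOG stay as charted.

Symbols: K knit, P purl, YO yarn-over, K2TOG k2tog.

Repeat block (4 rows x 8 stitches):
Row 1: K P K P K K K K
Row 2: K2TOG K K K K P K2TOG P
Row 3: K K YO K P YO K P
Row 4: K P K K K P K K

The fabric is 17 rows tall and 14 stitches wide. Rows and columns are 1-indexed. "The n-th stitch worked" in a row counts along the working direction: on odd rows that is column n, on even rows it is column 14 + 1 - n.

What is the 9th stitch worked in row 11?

Result:
K

Derivation:
Row 11 uses chart row ((11-1) mod 4)+1 = 3. Row 11 is odd, so RS.
Chart row 3 tiled across columns 1-14: K K YO K P YO K P K K YO K P YO
RS: work column 1 to column 14, symbols as charted — the tiled row is the row as worked.
Counting 9 along the worked row gives K.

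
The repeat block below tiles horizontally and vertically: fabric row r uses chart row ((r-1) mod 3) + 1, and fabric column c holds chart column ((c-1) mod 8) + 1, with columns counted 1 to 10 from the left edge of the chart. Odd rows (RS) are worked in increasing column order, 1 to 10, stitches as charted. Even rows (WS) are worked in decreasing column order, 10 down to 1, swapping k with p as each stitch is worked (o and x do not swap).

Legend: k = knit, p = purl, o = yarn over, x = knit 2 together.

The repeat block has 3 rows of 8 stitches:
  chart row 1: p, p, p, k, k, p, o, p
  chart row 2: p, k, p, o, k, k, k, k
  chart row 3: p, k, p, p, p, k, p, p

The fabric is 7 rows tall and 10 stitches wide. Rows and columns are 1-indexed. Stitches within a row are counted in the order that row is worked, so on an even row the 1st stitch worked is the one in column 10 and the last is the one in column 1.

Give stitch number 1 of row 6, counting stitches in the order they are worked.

Result:
p

Derivation:
Row 6 uses chart row ((6-1) mod 3)+1 = 3. Row 6 is even, so WS.
Chart row 3 tiled across columns 1-10: p k p p p k p p p k
WS: work from column 10 back to column 1 (reverse the tiled row), swapping k<->p (o and x unchanged).
Row 6 as worked: p k k k p k k k p k
Stitch 1 in working order -> p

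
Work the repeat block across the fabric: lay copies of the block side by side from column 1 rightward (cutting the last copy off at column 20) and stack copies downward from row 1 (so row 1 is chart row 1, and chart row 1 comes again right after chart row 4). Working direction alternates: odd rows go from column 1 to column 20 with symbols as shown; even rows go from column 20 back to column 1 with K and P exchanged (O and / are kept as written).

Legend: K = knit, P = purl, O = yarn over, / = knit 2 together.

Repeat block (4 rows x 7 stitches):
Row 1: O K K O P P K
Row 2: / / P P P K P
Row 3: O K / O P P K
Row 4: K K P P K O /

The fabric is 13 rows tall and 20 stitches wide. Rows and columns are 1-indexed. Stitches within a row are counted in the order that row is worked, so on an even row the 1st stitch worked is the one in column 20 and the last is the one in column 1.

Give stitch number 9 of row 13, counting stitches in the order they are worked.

Stitch:
K

Derivation:
Row 13: (13-1) mod 4 = 0, so use chart row 1. Odd row -> RS.
Chart row 1 tiled across columns 1-20: O K K O P P K O K K O P P K O K K O P P
Right side: take the tiled row as-is (worked left to right from column 1).
Counting 9 along the worked row gives K.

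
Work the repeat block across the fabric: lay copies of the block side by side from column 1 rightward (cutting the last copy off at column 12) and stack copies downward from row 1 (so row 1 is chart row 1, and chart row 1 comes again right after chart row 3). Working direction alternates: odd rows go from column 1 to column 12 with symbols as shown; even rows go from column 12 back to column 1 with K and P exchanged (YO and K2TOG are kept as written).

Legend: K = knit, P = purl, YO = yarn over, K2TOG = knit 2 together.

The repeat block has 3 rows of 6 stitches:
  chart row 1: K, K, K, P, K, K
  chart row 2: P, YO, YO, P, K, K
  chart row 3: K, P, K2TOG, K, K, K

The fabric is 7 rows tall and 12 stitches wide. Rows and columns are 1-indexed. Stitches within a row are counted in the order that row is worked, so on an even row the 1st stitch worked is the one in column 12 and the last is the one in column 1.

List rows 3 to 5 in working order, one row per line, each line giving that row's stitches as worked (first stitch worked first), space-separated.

Rows as worked:
K P K2TOG K K K K P K2TOG K K K
P P K P P P P P K P P P
P YO YO P K K P YO YO P K K

Derivation:
Row 3: chart row 3, RS - tile across columns 1-12 and work as-is.
Row 4: chart row 1, WS - tiled (columns 1-12): K K K P K K K K K P K K; work from column 12 back to 1 with K<->P swapped.
Row 5: chart row 2, RS - tile across columns 1-12 and work as-is.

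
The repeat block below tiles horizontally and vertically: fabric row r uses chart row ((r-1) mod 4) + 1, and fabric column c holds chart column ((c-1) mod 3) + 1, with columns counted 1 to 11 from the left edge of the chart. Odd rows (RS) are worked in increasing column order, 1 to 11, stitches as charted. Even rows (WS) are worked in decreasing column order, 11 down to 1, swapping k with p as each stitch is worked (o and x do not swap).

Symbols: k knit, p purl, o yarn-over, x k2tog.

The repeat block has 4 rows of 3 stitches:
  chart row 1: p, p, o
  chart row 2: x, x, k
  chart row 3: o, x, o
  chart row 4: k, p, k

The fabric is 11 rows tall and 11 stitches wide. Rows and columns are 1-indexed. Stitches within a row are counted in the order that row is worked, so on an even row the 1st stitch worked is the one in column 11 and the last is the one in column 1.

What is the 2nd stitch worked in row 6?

Row 6: (6-1) mod 4 = 1, so use chart row 2. Even row -> WS.
Chart row 2 tiled across columns 1-11: x x k x x k x x k x x
WS row: flip the tiled sequence (start at column 11) and apply k<->p; o and x stay.
Row 6 as worked: x x p x x p x x p x x
Counting 2 along the worked row gives x.

Stitch:
x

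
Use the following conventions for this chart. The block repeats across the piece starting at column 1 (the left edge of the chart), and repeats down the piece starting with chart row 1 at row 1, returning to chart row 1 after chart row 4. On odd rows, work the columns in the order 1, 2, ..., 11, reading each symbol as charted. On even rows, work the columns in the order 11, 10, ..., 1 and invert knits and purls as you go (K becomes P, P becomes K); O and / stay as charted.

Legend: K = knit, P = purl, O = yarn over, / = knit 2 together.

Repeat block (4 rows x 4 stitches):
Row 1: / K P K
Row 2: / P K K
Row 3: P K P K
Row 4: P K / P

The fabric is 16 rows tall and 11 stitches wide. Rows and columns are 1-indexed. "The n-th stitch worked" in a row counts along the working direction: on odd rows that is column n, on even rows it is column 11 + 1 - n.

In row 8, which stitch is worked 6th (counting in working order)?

For row 8: chart row = ((8-1) mod 4) + 1 = 4; this is a WS (even) row.
Chart row 4 tiled across columns 1-11: P K / P P K / P P K /
WS: work from column 11 back to column 1 (reverse the tiled row), swapping K<->P (O and / unchanged).
Row 8 as worked: / P K K / P K K / P K
Stitch 6 in working order -> P

Result:
P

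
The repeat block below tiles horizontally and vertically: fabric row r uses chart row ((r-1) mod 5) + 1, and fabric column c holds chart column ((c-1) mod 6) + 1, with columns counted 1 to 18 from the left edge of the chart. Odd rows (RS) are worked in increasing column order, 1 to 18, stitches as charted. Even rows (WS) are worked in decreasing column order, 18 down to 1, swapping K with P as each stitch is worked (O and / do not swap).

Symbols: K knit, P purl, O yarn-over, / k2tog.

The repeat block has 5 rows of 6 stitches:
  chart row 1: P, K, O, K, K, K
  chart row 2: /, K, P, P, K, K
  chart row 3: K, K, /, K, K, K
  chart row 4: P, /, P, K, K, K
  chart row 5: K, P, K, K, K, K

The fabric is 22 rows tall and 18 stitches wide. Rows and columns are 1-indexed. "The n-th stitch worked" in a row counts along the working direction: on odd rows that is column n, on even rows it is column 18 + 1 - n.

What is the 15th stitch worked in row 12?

Row 12: (12-1) mod 5 = 1, so use chart row 2. Even row -> WS.
Chart row 2 tiled across columns 1-18: / K P P K K / K P P K K / K P P K K
WS row: flip the tiled sequence (start at column 18) and apply K<->P; O and / stay.
Row 12 as worked: P P K K P / P P K K P / P P K K P /
The 15th stitch worked is K.

== STITCH ==
K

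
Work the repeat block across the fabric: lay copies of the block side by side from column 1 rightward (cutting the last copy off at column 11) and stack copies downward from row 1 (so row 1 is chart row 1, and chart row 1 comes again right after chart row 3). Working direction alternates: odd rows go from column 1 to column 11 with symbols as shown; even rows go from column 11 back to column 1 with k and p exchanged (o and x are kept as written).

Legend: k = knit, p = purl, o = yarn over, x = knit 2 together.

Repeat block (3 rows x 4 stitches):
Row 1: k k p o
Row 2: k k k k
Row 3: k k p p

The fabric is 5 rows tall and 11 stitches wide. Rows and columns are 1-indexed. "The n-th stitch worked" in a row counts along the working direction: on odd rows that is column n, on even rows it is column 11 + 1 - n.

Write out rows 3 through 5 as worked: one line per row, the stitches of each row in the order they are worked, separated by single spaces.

Rows as worked:
k k p p k k p p k k p
k p p o k p p o k p p
k k k k k k k k k k k

Derivation:
Row 3: chart row 3, RS - tile across columns 1-11 and work as-is.
Row 4: chart row 1, WS - tiled (columns 1-11): k k p o k k p o k k p; work from column 11 back to 1 with k<->p swapped.
Row 5: chart row 2, RS - tile across columns 1-11 and work as-is.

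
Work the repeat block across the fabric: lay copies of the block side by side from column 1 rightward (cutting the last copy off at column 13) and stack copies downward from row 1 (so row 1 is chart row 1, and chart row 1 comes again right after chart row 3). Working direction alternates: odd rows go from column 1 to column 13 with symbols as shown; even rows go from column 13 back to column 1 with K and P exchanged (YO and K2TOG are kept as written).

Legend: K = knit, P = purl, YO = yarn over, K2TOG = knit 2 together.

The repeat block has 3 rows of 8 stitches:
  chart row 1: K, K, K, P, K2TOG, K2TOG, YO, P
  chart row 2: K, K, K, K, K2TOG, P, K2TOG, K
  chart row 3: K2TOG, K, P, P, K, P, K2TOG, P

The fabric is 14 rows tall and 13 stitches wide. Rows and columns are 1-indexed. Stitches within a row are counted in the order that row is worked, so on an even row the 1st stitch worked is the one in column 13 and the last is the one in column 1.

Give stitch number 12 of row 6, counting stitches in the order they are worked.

Result:
P

Derivation:
Row 6 uses chart row ((6-1) mod 3)+1 = 3. Row 6 is even, so WS.
Chart row 3 tiled across columns 1-13: K2TOG K P P K P K2TOG P K2TOG K P P K
Wrong side: read the tiled row from column 13 down to 1 and exchange K with P (leave YO, K2TOG).
Row 6 as worked: P K K P K2TOG K K2TOG K P K K P K2TOG
Counting 12 along the worked row gives P.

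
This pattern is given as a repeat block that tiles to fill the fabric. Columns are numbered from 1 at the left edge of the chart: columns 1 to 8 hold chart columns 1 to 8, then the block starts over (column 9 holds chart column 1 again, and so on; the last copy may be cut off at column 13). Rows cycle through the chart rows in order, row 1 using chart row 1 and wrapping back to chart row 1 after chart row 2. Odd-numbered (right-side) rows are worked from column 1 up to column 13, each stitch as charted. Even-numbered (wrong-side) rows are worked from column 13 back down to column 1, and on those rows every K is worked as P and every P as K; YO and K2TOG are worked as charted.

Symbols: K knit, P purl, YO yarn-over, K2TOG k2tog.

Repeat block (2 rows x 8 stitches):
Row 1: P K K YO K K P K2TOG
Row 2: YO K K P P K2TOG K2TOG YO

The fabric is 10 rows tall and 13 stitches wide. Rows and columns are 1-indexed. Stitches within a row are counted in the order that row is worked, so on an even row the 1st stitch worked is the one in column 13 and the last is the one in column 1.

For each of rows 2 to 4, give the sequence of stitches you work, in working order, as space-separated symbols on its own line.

Result:
K K P P YO YO K2TOG K2TOG K K P P YO
P K K YO K K P K2TOG P K K YO K
K K P P YO YO K2TOG K2TOG K K P P YO

Derivation:
Row 2: chart row 2, WS - tiled (columns 1-13): YO K K P P K2TOG K2TOG YO YO K K P P; work from column 13 back to 1 with K<->P swapped.
Row 3: chart row 1, RS - tile across columns 1-13 and work as-is.
Row 4: chart row 2, WS - tiled (columns 1-13): YO K K P P K2TOG K2TOG YO YO K K P P; work from column 13 back to 1 with K<->P swapped.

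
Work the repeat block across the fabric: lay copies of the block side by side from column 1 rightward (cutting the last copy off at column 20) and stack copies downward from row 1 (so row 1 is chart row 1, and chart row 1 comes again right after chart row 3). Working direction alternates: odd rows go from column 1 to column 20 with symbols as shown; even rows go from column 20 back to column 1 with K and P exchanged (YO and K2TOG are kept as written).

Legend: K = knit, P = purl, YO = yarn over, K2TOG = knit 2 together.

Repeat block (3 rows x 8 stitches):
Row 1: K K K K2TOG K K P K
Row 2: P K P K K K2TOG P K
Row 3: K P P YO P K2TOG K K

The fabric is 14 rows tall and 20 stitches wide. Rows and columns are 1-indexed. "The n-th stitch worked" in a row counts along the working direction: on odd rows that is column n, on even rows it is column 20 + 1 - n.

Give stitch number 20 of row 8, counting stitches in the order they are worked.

Result:
K

Derivation:
For row 8: chart row = ((8-1) mod 3) + 1 = 2; this is a WS (even) row.
Chart row 2 tiled across columns 1-20: P K P K K K2TOG P K P K P K K K2TOG P K P K P K
Wrong side: read the tiled row from column 20 down to 1 and exchange K with P (leave YO, K2TOG).
Row 8 as worked: P K P K P K K2TOG P P K P K P K K2TOG P P K P K
The 20th stitch worked is K.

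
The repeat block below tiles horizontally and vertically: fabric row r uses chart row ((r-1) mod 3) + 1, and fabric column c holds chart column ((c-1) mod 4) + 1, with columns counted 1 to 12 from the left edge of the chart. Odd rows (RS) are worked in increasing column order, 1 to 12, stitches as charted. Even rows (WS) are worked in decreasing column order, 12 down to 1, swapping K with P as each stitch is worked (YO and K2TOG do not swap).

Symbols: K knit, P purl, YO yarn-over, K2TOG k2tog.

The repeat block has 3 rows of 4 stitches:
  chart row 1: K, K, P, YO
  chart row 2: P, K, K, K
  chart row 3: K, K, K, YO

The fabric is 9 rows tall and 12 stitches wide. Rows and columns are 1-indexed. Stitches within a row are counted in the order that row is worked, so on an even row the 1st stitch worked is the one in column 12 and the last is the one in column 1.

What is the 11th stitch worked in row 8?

Row 8 uses chart row ((8-1) mod 3)+1 = 2. Row 8 is even, so WS.
Chart row 2 tiled across columns 1-12: P K K K P K K K P K K K
WS row: flip the tiled sequence (start at column 12) and apply K<->P; YO and K2TOG stay.
Row 8 as worked: P P P K P P P K P P P K
Counting 11 along the worked row gives P.

Stitch:
P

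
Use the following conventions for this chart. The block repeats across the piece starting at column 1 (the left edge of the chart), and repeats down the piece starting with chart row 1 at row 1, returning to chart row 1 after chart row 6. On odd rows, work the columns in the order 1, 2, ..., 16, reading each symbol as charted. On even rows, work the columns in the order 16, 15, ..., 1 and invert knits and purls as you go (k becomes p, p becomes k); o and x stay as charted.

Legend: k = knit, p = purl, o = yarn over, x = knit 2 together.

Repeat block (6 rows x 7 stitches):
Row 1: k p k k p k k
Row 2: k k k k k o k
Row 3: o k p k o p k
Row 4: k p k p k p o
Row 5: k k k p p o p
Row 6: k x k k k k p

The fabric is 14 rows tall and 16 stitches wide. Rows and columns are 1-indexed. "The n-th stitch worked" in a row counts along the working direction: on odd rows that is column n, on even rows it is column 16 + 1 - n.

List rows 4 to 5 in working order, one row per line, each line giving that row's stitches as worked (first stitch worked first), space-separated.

Row 4: chart row 4, WS - tiled (columns 1-16): k p k p k p o k p k p k p o k p; work from column 16 back to 1 with k<->p swapped.
Row 5: chart row 5, RS - tile across columns 1-16 and work as-is.

Rows as worked:
k p o k p k p k p o k p k p k p
k k k p p o p k k k p p o p k k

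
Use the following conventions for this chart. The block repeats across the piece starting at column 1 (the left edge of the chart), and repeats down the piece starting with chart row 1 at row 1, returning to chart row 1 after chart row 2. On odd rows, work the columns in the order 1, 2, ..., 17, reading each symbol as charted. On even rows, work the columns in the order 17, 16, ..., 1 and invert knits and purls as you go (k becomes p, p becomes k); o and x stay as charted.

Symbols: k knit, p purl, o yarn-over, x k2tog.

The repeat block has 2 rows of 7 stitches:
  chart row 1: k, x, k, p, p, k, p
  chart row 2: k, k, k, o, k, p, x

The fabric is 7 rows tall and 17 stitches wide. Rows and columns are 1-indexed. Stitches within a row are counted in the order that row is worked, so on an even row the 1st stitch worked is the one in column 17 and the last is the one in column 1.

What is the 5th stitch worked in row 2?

Stitch:
k

Derivation:
For row 2: chart row = ((2-1) mod 2) + 1 = 2; this is a WS (even) row.
Chart row 2 tiled across columns 1-17: k k k o k p x k k k o k p x k k k
WS row: flip the tiled sequence (start at column 17) and apply k<->p; o and x stay.
Row 2 as worked: p p p x k p o p p p x k p o p p p
Counting 5 along the worked row gives k.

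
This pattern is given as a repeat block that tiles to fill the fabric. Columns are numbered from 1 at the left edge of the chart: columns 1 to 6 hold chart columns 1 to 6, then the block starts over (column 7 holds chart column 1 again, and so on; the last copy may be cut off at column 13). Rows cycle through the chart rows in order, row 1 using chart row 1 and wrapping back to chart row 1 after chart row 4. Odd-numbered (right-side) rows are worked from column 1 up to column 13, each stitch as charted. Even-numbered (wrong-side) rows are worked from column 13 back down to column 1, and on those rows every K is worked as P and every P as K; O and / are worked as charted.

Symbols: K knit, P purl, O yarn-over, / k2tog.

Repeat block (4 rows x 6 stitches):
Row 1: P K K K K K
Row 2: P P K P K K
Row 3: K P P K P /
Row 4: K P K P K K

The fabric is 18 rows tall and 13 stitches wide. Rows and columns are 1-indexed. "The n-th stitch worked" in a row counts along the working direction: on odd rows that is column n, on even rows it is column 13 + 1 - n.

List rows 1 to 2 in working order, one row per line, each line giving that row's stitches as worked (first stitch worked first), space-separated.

Row 1: chart row 1, RS - tile across columns 1-13 and work as-is.
Row 2: chart row 2, WS - tiled (columns 1-13): P P K P K K P P K P K K P; work from column 13 back to 1 with K<->P swapped.

Result:
P K K K K K P K K K K K P
K P P K P K K P P K P K K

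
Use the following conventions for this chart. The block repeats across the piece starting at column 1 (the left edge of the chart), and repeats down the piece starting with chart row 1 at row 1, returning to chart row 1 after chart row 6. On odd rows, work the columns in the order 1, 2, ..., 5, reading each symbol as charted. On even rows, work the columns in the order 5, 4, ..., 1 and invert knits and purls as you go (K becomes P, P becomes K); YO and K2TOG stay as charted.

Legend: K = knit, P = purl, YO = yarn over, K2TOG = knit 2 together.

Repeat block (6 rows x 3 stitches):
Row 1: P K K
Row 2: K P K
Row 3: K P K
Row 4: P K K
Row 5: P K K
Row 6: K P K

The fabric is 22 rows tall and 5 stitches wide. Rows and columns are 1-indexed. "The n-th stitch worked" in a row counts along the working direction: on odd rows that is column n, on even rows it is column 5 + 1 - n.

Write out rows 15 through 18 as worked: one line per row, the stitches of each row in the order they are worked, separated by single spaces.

Rows as worked:
K P K K P
P K P P K
P K K P K
K P P K P

Derivation:
Row 15: chart row 3, RS - tile across columns 1-5 and work as-is.
Row 16: chart row 4, WS - tiled (columns 1-5): P K K P K; work from column 5 back to 1 with K<->P swapped.
Row 17: chart row 5, RS - tile across columns 1-5 and work as-is.
Row 18: chart row 6, WS - tiled (columns 1-5): K P K K P; work from column 5 back to 1 with K<->P swapped.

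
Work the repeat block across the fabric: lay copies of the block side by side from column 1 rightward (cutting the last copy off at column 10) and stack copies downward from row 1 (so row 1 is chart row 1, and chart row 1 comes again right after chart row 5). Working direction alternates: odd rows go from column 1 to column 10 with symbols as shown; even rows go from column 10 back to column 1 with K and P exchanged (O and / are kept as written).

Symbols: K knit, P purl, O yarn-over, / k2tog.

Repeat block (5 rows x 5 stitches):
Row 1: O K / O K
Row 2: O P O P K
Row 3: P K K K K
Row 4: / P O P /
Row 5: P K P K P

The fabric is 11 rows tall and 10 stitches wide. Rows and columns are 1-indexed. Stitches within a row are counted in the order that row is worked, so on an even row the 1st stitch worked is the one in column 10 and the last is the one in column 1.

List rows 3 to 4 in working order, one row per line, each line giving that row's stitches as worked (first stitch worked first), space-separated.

Row 3: chart row 3, RS - tile across columns 1-10 and work as-is.
Row 4: chart row 4, WS - tiled (columns 1-10): / P O P / / P O P /; work from column 10 back to 1 with K<->P swapped.

== ROWS AS WORKED ==
P K K K K P K K K K
/ K O K / / K O K /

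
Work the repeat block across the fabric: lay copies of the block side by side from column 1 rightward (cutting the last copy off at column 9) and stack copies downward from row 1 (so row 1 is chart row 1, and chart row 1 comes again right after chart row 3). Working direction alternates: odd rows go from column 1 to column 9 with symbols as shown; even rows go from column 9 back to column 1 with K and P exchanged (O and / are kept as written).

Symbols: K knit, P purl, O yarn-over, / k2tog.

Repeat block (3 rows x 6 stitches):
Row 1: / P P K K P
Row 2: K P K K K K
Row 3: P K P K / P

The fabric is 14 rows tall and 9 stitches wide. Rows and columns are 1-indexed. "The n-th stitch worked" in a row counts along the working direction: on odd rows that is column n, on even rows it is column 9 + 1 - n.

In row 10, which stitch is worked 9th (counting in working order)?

== STITCH ==
/

Derivation:
Row 10 uses chart row ((10-1) mod 3)+1 = 1. Row 10 is even, so WS.
Chart row 1 tiled across columns 1-9: / P P K K P / P P
WS: work from column 9 back to column 1 (reverse the tiled row), swapping K<->P (O and / unchanged).
Row 10 as worked: K K / K P P K K /
The 9th stitch worked is /.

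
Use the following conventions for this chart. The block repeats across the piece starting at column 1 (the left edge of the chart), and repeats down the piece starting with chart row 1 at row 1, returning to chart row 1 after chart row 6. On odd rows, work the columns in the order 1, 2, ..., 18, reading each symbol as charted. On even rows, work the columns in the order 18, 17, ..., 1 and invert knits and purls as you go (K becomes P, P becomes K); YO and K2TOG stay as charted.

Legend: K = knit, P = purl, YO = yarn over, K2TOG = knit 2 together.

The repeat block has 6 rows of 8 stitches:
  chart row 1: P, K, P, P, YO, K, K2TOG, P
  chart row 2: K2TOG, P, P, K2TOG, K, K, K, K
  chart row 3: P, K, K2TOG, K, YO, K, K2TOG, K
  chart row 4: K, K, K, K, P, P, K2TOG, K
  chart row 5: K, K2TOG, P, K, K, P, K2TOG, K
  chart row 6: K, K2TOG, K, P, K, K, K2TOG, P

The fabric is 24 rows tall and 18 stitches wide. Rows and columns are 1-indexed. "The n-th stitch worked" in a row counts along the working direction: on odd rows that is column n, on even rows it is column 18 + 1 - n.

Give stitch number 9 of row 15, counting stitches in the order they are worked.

== STITCH ==
P

Derivation:
Row 15: (15-1) mod 6 = 2, so use chart row 3. Odd row -> RS.
Chart row 3 tiled across columns 1-18: P K K2TOG K YO K K2TOG K P K K2TOG K YO K K2TOG K P K
RS row: no reversal, no swap; stitch n worked = column n.
The 9th stitch worked is P.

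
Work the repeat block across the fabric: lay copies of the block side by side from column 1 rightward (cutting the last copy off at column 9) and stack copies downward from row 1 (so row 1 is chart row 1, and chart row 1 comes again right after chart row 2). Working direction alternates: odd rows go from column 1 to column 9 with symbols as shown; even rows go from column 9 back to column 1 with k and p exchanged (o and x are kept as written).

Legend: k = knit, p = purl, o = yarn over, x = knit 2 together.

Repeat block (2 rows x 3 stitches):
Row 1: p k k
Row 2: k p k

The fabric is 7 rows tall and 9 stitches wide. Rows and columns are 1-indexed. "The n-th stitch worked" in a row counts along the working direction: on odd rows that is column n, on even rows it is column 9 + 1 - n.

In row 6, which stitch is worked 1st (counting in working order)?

Stitch:
p

Derivation:
For row 6: chart row = ((6-1) mod 2) + 1 = 2; this is a WS (even) row.
Chart row 2 tiled across columns 1-9: k p k k p k k p k
WS row: flip the tiled sequence (start at column 9) and apply k<->p; o and x stay.
Row 6 as worked: p k p p k p p k p
Stitch 1 in working order -> p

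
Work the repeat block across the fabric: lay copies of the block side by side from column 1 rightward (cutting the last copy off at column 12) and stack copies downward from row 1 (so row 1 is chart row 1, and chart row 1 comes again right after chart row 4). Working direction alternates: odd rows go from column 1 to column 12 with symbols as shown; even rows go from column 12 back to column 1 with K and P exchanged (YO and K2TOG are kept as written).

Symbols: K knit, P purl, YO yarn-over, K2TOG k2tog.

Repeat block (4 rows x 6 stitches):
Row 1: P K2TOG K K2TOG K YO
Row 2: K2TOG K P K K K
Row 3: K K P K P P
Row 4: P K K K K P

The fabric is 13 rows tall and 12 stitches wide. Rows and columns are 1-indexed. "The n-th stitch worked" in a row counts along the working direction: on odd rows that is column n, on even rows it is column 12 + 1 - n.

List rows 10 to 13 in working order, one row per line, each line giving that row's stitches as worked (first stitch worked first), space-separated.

Rows as worked:
P P P K P K2TOG P P P K P K2TOG
K K P K P P K K P K P P
K P P P P K K P P P P K
P K2TOG K K2TOG K YO P K2TOG K K2TOG K YO

Derivation:
Row 10: chart row 2, WS - tiled (columns 1-12): K2TOG K P K K K K2TOG K P K K K; work from column 12 back to 1 with K<->P swapped.
Row 11: chart row 3, RS - tile across columns 1-12 and work as-is.
Row 12: chart row 4, WS - tiled (columns 1-12): P K K K K P P K K K K P; work from column 12 back to 1 with K<->P swapped.
Row 13: chart row 1, RS - tile across columns 1-12 and work as-is.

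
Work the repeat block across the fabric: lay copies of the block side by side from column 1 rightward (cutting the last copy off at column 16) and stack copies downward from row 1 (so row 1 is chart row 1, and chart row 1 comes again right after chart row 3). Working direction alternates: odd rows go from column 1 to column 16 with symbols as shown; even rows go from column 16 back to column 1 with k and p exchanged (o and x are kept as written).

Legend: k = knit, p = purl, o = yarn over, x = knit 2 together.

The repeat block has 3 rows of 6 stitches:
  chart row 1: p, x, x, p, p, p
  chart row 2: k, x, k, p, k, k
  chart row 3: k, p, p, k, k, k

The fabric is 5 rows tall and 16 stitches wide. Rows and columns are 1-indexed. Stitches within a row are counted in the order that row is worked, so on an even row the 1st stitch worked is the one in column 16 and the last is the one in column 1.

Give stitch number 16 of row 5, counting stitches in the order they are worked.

Result:
p

Derivation:
For row 5: chart row = ((5-1) mod 3) + 1 = 2; this is a RS (odd) row.
Chart row 2 tiled across columns 1-16: k x k p k k k x k p k k k x k p
Right side: take the tiled row as-is (worked left to right from column 1).
The 16th stitch worked is p.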